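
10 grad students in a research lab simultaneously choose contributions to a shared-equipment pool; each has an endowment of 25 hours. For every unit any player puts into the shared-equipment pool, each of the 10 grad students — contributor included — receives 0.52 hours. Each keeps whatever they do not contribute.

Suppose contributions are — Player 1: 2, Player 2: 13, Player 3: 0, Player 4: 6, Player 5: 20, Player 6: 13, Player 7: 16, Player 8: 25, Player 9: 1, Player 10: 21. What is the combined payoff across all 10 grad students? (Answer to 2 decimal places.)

Total contributed: 2 + 13 + 0 + 6 + 20 + 13 + 16 + 25 + 1 + 21 = 117; total kept: 10 × 25 − 117 = 133.
The shared-equipment pool pays out 0.52 × 10 × 117 = 608.40 in aggregate.
Group total = 133 + 608.40 = 741.40.

741.40 hours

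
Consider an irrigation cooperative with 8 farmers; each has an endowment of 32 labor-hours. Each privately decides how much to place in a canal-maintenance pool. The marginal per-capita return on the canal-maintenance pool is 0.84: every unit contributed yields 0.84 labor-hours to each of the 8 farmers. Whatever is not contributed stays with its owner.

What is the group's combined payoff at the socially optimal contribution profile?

Each contributed unit returns 6.720 to the group as a whole (0.84 to each of 8 players), which exceeds 1, so the social optimum is full contribution: group total = 6.720 × 256 = 1720.32.

1720.32 labor-hours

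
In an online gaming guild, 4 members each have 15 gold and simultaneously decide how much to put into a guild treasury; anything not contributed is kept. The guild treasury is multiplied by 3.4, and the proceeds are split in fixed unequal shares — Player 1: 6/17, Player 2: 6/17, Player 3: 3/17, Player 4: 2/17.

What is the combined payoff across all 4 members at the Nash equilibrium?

Player j's private return per contributed unit is 3.4 × (j's share). Contributing is weakly dominant for j when that share is at least 1/3.4 = 0.2941, and contributing 0 is dominant otherwise.
The shares above 0.2941 belong to Player 1 and Player 2, contributing 15 each; the remaining 2 contribute 0. Total contributed: 30.
The guild treasury pays out 3.4 × 30 = 102.00 in total (split across the unequal shares, but the aggregate is all that matters for the group sum).
The 2 free-riders keep 15 each, adding 30. Group total = 30 + 102.00 = 132.00.

132.00 gold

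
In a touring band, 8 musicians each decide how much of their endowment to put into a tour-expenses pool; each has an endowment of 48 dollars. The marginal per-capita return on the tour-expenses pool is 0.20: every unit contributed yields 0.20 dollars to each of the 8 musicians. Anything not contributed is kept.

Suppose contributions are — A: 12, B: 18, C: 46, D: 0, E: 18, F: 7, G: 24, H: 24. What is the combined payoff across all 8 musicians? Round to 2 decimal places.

Total contributed: 12 + 18 + 46 + 0 + 18 + 7 + 24 + 24 = 149; total kept: 8 × 48 − 149 = 235.
The tour-expenses pool pays out 0.20 × 8 × 149 = 238.40 in aggregate.
Group total = 235 + 238.40 = 473.40.

473.40 dollars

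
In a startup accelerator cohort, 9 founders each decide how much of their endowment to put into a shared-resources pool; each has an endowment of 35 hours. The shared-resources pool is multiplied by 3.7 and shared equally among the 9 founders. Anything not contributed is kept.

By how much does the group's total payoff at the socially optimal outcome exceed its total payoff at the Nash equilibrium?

850.50 hours

Each contributed unit returns 3.7/9 = 0.4111 to its contributor — below 1 — so contributing 0 is dominant for every player. At the Nash equilibrium everyone keeps their 35, and the group total is 9 × 35 = 315.
Each contributed unit returns 3.700 to the group as a whole (0.4111 to each of 9 players), which exceeds 1, so the social optimum is full contribution: group total = 3.700 × 315 = 1165.50.
Efficiency loss = 1165.50 − 315 = 850.50.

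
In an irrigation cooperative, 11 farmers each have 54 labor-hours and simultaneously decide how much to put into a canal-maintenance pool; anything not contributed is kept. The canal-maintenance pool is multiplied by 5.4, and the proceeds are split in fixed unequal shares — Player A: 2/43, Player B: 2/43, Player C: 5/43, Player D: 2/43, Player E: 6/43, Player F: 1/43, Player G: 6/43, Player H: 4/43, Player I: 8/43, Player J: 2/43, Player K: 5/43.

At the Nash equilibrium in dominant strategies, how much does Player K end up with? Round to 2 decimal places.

87.91 labor-hours

For player j, contributing a unit is worthwhile iff 5.4 × (j's share) ≥ 1, i.e. iff j's share is at least 0.1852.
Only Player I (8/43) clears that bar, contributing 54; the remaining 10 contribute 0. Total contributed: 54.
Player K keeps 54 and receives 5.4 × 54 × 5/43 = 33.91 from the canal-maintenance pool, for a payoff of 87.91.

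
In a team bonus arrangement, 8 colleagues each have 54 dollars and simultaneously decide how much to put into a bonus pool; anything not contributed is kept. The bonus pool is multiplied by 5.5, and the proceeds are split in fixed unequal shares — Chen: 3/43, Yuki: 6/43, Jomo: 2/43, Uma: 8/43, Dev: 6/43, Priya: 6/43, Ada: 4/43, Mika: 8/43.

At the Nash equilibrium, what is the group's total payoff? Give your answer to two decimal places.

918.00 dollars

For player j, contributing a unit is worthwhile iff 5.5 × (j's share) ≥ 1, i.e. iff j's share is at least 0.1818.
The shares above 0.1818 belong to Uma and Mika, contributing 54 each; the remaining 6 contribute 0. Total contributed: 108.
The bonus pool pays out 5.5 × 108 = 594.00 in total (split across the unequal shares, but the aggregate is all that matters for the group sum).
The 6 free-riders keep 54 each, adding 324. Group total = 324 + 594.00 = 918.00.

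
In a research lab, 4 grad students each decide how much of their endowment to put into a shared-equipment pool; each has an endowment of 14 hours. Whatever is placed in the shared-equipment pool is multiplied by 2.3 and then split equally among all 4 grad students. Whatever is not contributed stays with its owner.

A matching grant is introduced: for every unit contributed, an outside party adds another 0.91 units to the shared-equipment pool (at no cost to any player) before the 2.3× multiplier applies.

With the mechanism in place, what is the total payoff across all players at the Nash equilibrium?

With the mechanism, a contributed unit returns 2.3 × 1.91 / 4 = 1.0983 per unit of net cost to the contributor — now above 1 — so contributing fully is weakly dominant for every player.
So the Nash equilibrium is full contribution by all 4; the group earns 2.3 × 1.91 × 56 = 246.01.

246.01 hours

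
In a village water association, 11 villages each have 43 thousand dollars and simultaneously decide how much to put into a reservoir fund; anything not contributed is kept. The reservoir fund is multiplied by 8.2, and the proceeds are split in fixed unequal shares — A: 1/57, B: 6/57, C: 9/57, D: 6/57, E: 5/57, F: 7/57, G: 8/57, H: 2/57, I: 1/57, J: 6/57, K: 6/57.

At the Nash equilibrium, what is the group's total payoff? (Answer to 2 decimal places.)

Player j's private return per contributed unit is 8.2 × (j's share). Contributing is weakly dominant for j when that share is at least 1/8.2 = 0.1220, and contributing 0 is dominant otherwise.
C, F and G clear that bar, contributing 43 each; the remaining 8 contribute 0. Total contributed: 129.
The reservoir fund pays out 8.2 × 129 = 1057.80 in total (split across the unequal shares, but the aggregate is all that matters for the group sum).
The 8 free-riders keep 43 each, adding 344. Group total = 344 + 1057.80 = 1401.80.

1401.80 thousand dollars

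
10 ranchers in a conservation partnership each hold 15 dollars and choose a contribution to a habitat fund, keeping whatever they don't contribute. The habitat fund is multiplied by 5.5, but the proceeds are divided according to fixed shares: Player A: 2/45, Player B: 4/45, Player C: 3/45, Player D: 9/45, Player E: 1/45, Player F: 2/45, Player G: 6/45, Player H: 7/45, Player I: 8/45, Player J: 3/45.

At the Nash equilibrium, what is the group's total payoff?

217.50 dollars

Player j's private return per contributed unit is 5.5 × (j's share). Contributing is weakly dominant for j when that share is at least 1/5.5 = 0.1818, and contributing 0 is dominant otherwise.
Player D alone (share 9/45) is above the threshold, contributing 15; the remaining 9 contribute 0. Total contributed: 15.
The habitat fund pays out 5.5 × 15 = 82.50 in total (split across the unequal shares, but the aggregate is all that matters for the group sum).
The 9 free-riders keep 15 each, adding 135. Group total = 135 + 82.50 = 217.50.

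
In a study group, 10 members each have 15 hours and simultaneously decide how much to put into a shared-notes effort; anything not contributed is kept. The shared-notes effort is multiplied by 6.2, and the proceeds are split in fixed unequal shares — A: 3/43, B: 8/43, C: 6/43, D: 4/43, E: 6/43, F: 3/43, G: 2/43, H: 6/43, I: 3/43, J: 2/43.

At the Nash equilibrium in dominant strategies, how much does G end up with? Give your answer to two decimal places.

Each unit j contributes comes back to j as 6.2 × (j's share), so j prefers to contribute only if that share exceeds 1/6.2 = 0.1613; otherwise keeping the unit dominates.
The only share above 0.1613 is B's 8/43, contributing 15; the remaining 9 contribute 0. Total contributed: 15.
G keeps 15 and receives 6.2 × 15 × 2/43 = 4.33 from the shared-notes effort, for a payoff of 19.33.

19.33 hours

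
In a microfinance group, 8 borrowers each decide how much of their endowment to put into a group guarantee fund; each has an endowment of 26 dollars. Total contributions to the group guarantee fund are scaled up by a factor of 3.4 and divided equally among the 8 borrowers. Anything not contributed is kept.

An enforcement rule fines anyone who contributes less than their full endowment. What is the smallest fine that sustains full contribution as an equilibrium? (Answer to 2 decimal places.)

Given the others contribute fully, the best deviation is to contribute 0 (any partial contribution still incurs the fine and gives up units whose private return 0.4250 is below 1).
Deviating from 26 to 0 saves 26 dollars but forfeits the deviator's share of the drop in the group guarantee fund: 3.4/8 × 26 = 11.05.
So the deviation gain is 26 − 11.05 = 14.95, and the fine must be at least 14.95 dollars to wipe it out.

14.95 dollars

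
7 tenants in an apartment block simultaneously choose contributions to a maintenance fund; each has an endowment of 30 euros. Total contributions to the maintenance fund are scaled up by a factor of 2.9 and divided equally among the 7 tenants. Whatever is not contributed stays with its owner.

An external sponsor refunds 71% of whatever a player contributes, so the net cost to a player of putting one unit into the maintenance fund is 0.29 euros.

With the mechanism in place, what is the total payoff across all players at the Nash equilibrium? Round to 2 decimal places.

Under the mechanism each unit contributed yields (2.9/7) / 0.29 = 1.4286 back to its contributor per unit of net cost, which exceeds 1, making full contribution the dominant choice for everyone.
At the Nash equilibrium everyone contributes 30. Group total payoff = 7 × (30 × 0.71 + 2.9 × 30) = 758.10.

758.10 euros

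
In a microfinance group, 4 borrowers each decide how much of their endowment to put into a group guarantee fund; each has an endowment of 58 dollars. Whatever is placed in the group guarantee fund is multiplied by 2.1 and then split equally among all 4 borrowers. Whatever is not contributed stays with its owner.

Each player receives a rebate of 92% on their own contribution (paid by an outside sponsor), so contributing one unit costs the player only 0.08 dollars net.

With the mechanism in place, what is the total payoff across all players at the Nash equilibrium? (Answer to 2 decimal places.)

Under the mechanism each unit contributed yields (2.1/4) / 0.08 = 6.5625 back to its contributor per unit of net cost, which exceeds 1, making full contribution the dominant choice for everyone.
So the Nash equilibrium is full contribution by all 4; the group earns 4 × (58 × 0.92 + 2.1 × 58) = 700.64.

700.64 dollars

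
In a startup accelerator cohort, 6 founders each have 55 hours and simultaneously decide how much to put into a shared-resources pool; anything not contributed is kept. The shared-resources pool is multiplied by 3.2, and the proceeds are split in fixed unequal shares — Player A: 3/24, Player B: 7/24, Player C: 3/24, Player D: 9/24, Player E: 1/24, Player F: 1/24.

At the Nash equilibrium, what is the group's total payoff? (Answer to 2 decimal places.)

451.00 hours

A player with share s gets back 3.2·s per unit contributed, so full contribution is dominant for anyone with s > 1/3.2 = 0.3125 and zero contribution is dominant for anyone below.
The only share above 0.3125 is Player D's 9/24, contributing 55; the remaining 5 contribute 0. Total contributed: 55.
The shared-resources pool pays out 3.2 × 55 = 176.00 in total (split across the unequal shares, but the aggregate is all that matters for the group sum).
The 5 free-riders keep 55 each, adding 275. Group total = 275 + 176.00 = 451.00.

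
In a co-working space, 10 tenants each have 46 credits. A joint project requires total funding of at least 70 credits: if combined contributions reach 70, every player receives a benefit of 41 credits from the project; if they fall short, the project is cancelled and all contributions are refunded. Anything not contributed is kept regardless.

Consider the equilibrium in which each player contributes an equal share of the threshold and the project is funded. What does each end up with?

80 credits

Equal share of the threshold: 70/10 = 7.
At this profile no one gains by cutting their contribution: any cut drops the total below 70, the project is cancelled, contributions are refunded, and the deviator ends with 46, which is less than 46 − 7 + 41 = 80. Contributing more than 7 just wastes the excess. So contributing exactly 7 is a best response.
Each player's payoff: 46 − 7 + 41 = 80.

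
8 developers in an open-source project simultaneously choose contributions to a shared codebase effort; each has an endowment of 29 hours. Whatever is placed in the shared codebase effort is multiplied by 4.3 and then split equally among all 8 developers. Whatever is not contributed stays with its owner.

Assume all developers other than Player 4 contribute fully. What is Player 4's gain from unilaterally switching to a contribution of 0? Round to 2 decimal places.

13.41 hours

Switching from a contribution of 29 to 0 lets Player 4 keep an extra 29 hours, but lowers the shared codebase effort by 29, which costs Player 4 their own share of that drop: 4.3/8 × 29 = 15.59.
Net gain = 29 − 15.59 = 13.41. The private return per contributed unit (0.5375) is below 1, so free-riding is indeed the best response regardless of what the others do.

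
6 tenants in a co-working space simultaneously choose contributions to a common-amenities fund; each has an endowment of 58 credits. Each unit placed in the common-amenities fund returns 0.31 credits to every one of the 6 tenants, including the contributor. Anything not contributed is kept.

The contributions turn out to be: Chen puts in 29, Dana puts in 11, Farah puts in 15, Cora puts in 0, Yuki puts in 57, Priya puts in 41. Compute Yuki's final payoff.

Total contributed: 29 + 11 + 15 + 0 + 57 + 41 = 153.
Each receives 0.31 × 153 = 47.43 from the common-amenities fund.
Yuki keeps 58 − 57 = 1, so Yuki's payoff is 1 + 47.43 = 48.43.

48.43 credits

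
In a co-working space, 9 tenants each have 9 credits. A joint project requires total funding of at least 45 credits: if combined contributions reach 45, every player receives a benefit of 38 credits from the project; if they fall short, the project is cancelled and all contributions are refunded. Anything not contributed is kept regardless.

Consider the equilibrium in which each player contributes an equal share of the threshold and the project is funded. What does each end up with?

42 credits

Equal share of the threshold: 45/9 = 5.
At this profile no one gains by cutting their contribution: any cut drops the total below 45, the project is cancelled, contributions are refunded, and the deviator ends with 9, which is less than 9 − 5 + 38 = 42. Contributing more than 5 just wastes the excess. So contributing exactly 5 is a best response.
Each player's payoff: 9 − 5 + 38 = 42.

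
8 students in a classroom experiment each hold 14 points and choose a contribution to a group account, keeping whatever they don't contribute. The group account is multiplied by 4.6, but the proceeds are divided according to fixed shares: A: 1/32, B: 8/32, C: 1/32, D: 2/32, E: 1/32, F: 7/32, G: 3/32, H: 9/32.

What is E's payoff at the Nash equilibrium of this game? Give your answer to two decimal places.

A player with share s gets back 4.6·s per unit contributed, so full contribution is dominant for anyone with s > 1/4.6 = 0.2174 and zero contribution is dominant for anyone below.
The shares above 0.2174 belong to B, F and H, contributing 14 each; the remaining 5 contribute 0. Total contributed: 42.
E keeps 14 and receives 4.6 × 42 × 1/32 = 6.04 from the group account, for a payoff of 20.04.

20.04 points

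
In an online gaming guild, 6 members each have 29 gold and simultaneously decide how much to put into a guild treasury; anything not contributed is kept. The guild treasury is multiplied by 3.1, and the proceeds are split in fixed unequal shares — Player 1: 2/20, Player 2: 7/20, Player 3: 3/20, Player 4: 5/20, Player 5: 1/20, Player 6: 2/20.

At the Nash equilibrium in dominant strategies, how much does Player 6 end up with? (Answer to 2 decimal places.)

37.99 gold

Player j's private return per contributed unit is 3.1 × (j's share). Contributing is weakly dominant for j when that share is at least 1/3.1 = 0.3226, and contributing 0 is dominant otherwise.
Player 2 alone (share 7/20) is above the threshold, contributing 29; the remaining 5 contribute 0. Total contributed: 29.
Player 6 keeps 29 and receives 3.1 × 29 × 2/20 = 8.99 from the guild treasury, for a payoff of 37.99.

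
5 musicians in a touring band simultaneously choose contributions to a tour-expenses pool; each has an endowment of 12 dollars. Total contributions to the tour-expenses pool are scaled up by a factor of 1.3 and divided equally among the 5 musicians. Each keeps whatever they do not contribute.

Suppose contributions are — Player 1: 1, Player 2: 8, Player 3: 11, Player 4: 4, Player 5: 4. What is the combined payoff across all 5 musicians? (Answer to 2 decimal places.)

68.40 dollars

Total contributed: 1 + 8 + 11 + 4 + 4 = 28; total kept: 5 × 12 − 28 = 32.
The tour-expenses pool pays out 1.3 × 28 = 36.40 in aggregate.
Group total = 32 + 36.40 = 68.40.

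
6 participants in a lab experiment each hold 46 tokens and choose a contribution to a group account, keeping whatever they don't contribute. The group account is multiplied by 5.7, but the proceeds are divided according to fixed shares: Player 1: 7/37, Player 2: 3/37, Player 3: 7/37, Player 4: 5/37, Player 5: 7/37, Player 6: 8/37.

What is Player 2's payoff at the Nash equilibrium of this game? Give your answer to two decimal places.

Each unit j contributes comes back to j as 5.7 × (j's share), so j prefers to contribute only if that share exceeds 1/5.7 = 0.1754; otherwise keeping the unit dominates.
The shares above 0.1754 belong to Player 1, Player 3, Player 5 and Player 6, contributing 46 each; the remaining 2 contribute 0. Total contributed: 184.
Player 2 keeps 46 and receives 5.7 × 184 × 3/37 = 85.04 from the group account, for a payoff of 131.04.

131.04 tokens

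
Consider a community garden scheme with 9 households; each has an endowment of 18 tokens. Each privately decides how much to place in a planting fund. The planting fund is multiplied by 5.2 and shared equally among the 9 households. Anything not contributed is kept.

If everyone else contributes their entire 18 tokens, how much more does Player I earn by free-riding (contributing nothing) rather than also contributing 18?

7.60 tokens

Switching from a contribution of 18 to 0 lets Player I keep an extra 18 tokens, but lowers the planting fund by 18, which costs Player I their own share of that drop: 5.2/9 × 18 = 10.40.
Net gain = 18 − 10.40 = 7.60. The private return per contributed unit (0.5778) is below 1, so free-riding is indeed the best response regardless of what the others do.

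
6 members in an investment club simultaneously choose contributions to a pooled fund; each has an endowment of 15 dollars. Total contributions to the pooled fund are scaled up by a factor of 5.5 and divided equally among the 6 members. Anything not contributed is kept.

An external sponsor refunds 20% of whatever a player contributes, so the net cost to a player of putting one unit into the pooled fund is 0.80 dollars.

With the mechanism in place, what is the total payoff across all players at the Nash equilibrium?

With the mechanism, a contributed unit returns (5.5/6) / 0.80 = 1.1458 per unit of net cost to the contributor — now above 1 — so contributing fully is weakly dominant for every player.
At the Nash equilibrium everyone contributes 15. Group total payoff = 6 × (15 × 0.20 + 5.5 × 15) = 513.00.

513.00 dollars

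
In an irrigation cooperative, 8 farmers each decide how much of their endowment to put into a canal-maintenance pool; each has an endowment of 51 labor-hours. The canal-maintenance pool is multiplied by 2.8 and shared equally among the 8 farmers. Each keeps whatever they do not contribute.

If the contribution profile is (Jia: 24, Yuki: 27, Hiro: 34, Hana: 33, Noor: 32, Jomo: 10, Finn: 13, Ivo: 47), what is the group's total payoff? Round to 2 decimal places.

Total contributed: 24 + 27 + 34 + 33 + 32 + 10 + 13 + 47 = 220; total kept: 8 × 51 − 220 = 188.
The canal-maintenance pool pays out 2.8 × 220 = 616.00 in aggregate.
Group total = 188 + 616.00 = 804.00.

804.00 labor-hours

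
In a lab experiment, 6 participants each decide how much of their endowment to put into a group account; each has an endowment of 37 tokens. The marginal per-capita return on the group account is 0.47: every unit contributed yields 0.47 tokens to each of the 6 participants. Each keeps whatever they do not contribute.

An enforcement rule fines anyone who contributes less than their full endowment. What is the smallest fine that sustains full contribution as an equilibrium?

19.61 tokens

Given the others contribute fully, the best deviation is to contribute 0 (any partial contribution still incurs the fine and gives up units whose private return 0.47 is below 1).
Deviating from 37 to 0 saves 37 tokens but forfeits the deviator's share of the drop in the group account: 0.47 × 37 = 17.39.
So the deviation gain is 37 − 17.39 = 19.61, and the fine must be at least 19.61 tokens to wipe it out.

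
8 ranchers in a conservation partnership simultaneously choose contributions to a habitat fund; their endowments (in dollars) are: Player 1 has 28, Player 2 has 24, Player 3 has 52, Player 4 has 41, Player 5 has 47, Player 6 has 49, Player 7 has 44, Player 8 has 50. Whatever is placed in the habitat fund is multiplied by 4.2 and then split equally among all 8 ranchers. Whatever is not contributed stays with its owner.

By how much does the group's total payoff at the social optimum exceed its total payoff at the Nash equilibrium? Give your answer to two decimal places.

1072.00 dollars

The private return per contributed unit is 4.2/8 = 0.5250 < 1 for every player regardless of endowment, so the Nash equilibrium is zero contribution and the group total is Σ E_j = 28 + 24 + 52 + 41 + 47 + 49 + 44 + 50 = 335.
Each contributed unit returns 4.200 to the group, so the social optimum is full contribution by everyone: group total = 4.200 × 335 = 1407.00.
Efficiency loss = (4.200 − 1) × 335 = 1072.00.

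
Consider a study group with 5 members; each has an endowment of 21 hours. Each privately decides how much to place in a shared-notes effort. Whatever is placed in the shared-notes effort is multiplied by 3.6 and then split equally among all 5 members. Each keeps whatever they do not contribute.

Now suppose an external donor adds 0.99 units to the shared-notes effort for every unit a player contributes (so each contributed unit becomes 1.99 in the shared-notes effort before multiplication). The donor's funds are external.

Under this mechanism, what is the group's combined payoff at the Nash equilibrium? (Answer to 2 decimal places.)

Under the mechanism each unit contributed yields 3.6 × 1.99 / 5 = 1.4328 back to its contributor per unit of net cost, which exceeds 1, making full contribution the dominant choice for everyone.
At the Nash equilibrium everyone contributes 21. Group total payoff = 3.6 × 1.99 × 105 = 752.22.

752.22 hours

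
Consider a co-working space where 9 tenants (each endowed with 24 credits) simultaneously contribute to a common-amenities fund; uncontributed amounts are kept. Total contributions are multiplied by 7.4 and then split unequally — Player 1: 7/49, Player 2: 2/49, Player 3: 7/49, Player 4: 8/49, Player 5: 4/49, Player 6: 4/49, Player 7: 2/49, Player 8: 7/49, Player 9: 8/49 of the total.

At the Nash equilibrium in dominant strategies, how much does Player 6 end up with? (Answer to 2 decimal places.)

Each unit j contributes comes back to j as 7.4 × (j's share), so j prefers to contribute only if that share exceeds 1/7.4 = 0.1351; otherwise keeping the unit dominates.
Player 1, Player 3, Player 4, Player 8 and Player 9 clear that bar, contributing 24 each; the remaining 4 contribute 0. Total contributed: 120.
Player 6 keeps 24 and receives 7.4 × 120 × 4/49 = 72.49 from the common-amenities fund, for a payoff of 96.49.

96.49 credits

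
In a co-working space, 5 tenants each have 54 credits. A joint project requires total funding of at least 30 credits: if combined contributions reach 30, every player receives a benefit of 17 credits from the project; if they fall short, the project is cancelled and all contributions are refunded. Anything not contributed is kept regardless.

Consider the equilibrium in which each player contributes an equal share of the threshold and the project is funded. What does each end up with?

Equal share of the threshold: 30/5 = 6.
At this profile no one gains by cutting their contribution: any cut drops the total below 30, the project is cancelled, contributions are refunded, and the deviator ends with 54, which is less than 54 − 6 + 17 = 65. Contributing more than 6 just wastes the excess. So contributing exactly 6 is a best response.
Each player's payoff: 54 − 6 + 17 = 65.

65 credits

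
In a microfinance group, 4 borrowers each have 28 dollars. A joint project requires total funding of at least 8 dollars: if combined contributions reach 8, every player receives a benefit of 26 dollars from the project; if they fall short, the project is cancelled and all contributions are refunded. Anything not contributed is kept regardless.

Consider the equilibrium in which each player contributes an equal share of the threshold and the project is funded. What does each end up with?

52 dollars

Equal share of the threshold: 8/4 = 2.
At this profile no one gains by cutting their contribution: any cut drops the total below 8, the project is cancelled, contributions are refunded, and the deviator ends with 28, which is less than 28 − 2 + 26 = 52. Contributing more than 2 just wastes the excess. So contributing exactly 2 is a best response.
Each player's payoff: 28 − 2 + 26 = 52.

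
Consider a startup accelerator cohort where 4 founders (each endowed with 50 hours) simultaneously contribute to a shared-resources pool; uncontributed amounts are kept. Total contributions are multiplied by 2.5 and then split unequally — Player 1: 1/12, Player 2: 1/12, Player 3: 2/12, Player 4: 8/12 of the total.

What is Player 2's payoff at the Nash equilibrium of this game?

60.42 hours

Player j's private return per contributed unit is 2.5 × (j's share). Contributing is weakly dominant for j when that share is at least 1/2.5 = 0.4000, and contributing 0 is dominant otherwise.
Only Player 4 (8/12) clears that bar, contributing 50; the remaining 3 contribute 0. Total contributed: 50.
Player 2 keeps 50 and receives 2.5 × 50 × 1/12 = 10.42 from the shared-resources pool, for a payoff of 60.42.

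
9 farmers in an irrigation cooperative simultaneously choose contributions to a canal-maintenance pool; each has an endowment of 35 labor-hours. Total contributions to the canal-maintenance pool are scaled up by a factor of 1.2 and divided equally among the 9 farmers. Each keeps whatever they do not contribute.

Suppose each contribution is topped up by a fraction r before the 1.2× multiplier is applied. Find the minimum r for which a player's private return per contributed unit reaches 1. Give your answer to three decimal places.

6.500

With matching at rate r, one contributed unit becomes (1 + r) in the canal-maintenance pool and returns 1.2 × (1 + r) / 9 to the contributor.
Setting this equal to 1: 1 + r = 9/1.2 = 7.5000.
So the minimum matching rate is r = 7.5000 − 1 = 6.500.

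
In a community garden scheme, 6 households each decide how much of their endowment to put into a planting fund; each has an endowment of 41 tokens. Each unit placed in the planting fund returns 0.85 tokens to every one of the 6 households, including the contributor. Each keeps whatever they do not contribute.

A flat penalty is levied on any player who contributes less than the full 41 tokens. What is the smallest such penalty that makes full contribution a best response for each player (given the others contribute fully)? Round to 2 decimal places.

Given the others contribute fully, the best deviation is to contribute 0 (any partial contribution still incurs the fine and gives up units whose private return 0.85 is below 1).
Deviating from 41 to 0 saves 41 tokens but forfeits the deviator's share of the drop in the planting fund: 0.85 × 41 = 34.85.
So the deviation gain is 41 − 34.85 = 6.15, and the fine must be at least 6.15 tokens to wipe it out.

6.15 tokens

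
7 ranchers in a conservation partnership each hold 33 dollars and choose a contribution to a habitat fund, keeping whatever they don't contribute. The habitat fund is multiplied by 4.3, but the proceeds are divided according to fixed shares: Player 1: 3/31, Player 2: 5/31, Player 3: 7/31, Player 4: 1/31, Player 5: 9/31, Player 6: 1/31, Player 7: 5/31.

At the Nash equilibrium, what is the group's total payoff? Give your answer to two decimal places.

Each unit j contributes comes back to j as 4.3 × (j's share), so j prefers to contribute only if that share exceeds 1/4.3 = 0.2326; otherwise keeping the unit dominates.
Player 5 alone (share 9/31) is above the threshold, contributing 33; the remaining 6 contribute 0. Total contributed: 33.
The habitat fund pays out 4.3 × 33 = 141.90 in total (split across the unequal shares, but the aggregate is all that matters for the group sum).
The 6 free-riders keep 33 each, adding 198. Group total = 198 + 141.90 = 339.90.

339.90 dollars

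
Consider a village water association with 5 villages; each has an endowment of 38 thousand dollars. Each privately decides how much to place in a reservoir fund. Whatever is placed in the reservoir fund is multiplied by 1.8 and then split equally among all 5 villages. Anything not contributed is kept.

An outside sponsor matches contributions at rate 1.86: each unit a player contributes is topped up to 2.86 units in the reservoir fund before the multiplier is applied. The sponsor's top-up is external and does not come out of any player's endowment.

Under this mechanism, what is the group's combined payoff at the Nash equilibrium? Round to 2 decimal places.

The effective private return per unit is now 1.8 × 2.86 / 5 = 1.0296 > 1, so every player's dominant strategy flips to full contribution.
So the Nash equilibrium is full contribution by all 5; the group earns 1.8 × 2.86 × 190 = 978.12.

978.12 thousand dollars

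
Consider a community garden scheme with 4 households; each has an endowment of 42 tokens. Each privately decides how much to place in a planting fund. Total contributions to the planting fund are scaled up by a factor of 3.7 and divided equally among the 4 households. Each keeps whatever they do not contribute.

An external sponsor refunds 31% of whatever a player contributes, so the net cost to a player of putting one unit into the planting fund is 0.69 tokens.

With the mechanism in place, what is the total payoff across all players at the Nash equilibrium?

673.68 tokens

With the mechanism, a contributed unit returns (3.7/4) / 0.69 = 1.3406 per unit of net cost to the contributor — now above 1 — so contributing fully is weakly dominant for every player.
At the Nash equilibrium everyone contributes 42. Group total payoff = 4 × (42 × 0.31 + 3.7 × 42) = 673.68.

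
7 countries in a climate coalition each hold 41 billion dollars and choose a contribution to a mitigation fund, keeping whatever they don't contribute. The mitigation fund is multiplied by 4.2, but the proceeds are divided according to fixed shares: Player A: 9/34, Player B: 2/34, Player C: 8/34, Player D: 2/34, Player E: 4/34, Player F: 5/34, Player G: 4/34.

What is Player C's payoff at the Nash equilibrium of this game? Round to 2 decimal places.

Player j's private return per contributed unit is 4.2 × (j's share). Contributing is weakly dominant for j when that share is at least 1/4.2 = 0.2381, and contributing 0 is dominant otherwise.
The only share above 0.2381 is Player A's 9/34, contributing 41; the remaining 6 contribute 0. Total contributed: 41.
Player C keeps 41 and receives 4.2 × 41 × 8/34 = 40.52 from the mitigation fund, for a payoff of 81.52.

81.52 billion dollars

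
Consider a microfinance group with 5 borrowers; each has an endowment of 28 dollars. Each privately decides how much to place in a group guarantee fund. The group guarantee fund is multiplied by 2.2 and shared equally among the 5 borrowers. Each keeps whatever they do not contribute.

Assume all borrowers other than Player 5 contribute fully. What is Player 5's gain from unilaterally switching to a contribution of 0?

15.68 dollars

Switching from a contribution of 28 to 0 lets Player 5 keep an extra 28 dollars, but lowers the group guarantee fund by 28, which costs Player 5 their own share of that drop: 2.2/5 × 28 = 12.32.
Net gain = 28 − 12.32 = 15.68. The private return per contributed unit (0.4400) is below 1, so free-riding is indeed the best response regardless of what the others do.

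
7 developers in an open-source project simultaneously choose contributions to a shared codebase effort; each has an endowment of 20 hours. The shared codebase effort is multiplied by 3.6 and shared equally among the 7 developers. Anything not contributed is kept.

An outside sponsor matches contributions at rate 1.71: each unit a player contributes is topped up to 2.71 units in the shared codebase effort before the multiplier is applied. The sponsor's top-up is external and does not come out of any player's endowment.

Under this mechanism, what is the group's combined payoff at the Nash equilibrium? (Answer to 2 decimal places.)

1365.84 hours

Under the mechanism each unit contributed yields 3.6 × 2.71 / 7 = 1.3937 back to its contributor per unit of net cost, which exceeds 1, making full contribution the dominant choice for everyone.
At the Nash equilibrium everyone contributes 20. Group total payoff = 3.6 × 2.71 × 140 = 1365.84.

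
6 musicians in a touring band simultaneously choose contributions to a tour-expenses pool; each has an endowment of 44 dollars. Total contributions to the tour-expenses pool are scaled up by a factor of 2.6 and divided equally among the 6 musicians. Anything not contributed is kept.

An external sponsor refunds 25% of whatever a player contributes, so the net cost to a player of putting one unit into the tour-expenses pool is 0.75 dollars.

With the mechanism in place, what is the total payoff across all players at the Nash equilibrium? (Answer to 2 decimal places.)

The effective private return is (2.6/6) / 0.75 = 0.5778, which is still under 1, so the mechanism doesn't change anyone's dominant strategy: zero contribution.
At the Nash equilibrium no one contributes; group total payoff = 6 × 44 = 264.

264.00 dollars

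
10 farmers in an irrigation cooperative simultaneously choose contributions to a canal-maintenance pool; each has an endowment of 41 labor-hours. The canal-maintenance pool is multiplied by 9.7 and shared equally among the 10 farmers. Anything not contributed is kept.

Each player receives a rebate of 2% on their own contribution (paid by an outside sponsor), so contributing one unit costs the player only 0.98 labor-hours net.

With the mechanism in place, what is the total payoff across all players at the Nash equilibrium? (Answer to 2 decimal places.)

With the mechanism, a contributed unit returns (9.7/10) / 0.98 = 0.9898 per unit of net cost — still below 1 — so contributing 0 remains dominant for every player.
At the Nash equilibrium no one contributes; group total payoff = 10 × 41 = 410.

410.00 labor-hours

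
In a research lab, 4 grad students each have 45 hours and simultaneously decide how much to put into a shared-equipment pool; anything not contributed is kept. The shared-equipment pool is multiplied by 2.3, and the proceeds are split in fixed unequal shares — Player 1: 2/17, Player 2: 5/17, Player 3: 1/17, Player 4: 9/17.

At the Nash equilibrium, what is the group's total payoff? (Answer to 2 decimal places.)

238.50 hours

Each unit j contributes comes back to j as 2.3 × (j's share), so j prefers to contribute only if that share exceeds 1/2.3 = 0.4348; otherwise keeping the unit dominates.
The only share above 0.4348 is Player 4's 9/17, contributing 45; the remaining 3 contribute 0. Total contributed: 45.
The shared-equipment pool pays out 2.3 × 45 = 103.50 in total (split across the unequal shares, but the aggregate is all that matters for the group sum).
The 3 free-riders keep 45 each, adding 135. Group total = 135 + 103.50 = 238.50.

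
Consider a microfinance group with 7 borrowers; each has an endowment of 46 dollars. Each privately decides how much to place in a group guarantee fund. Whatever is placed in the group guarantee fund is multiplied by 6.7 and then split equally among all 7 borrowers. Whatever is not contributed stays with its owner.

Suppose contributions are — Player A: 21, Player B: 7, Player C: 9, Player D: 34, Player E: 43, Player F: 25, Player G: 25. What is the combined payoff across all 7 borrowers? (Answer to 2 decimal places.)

Total contributed: 21 + 7 + 9 + 34 + 43 + 25 + 25 = 164; total kept: 7 × 46 − 164 = 158.
The group guarantee fund pays out 6.7 × 164 = 1098.80 in aggregate.
Group total = 158 + 1098.80 = 1256.80.

1256.80 dollars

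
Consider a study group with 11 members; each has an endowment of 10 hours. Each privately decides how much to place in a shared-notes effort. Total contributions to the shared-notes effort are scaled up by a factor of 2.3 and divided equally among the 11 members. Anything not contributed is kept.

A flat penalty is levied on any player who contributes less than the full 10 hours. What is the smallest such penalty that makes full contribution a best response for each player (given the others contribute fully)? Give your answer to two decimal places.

7.91 hours

Given the others contribute fully, the best deviation is to contribute 0 (any partial contribution still incurs the fine and gives up units whose private return 0.2091 is below 1).
Deviating from 10 to 0 saves 10 hours but forfeits the deviator's share of the drop in the shared-notes effort: 2.3/11 × 10 = 2.09.
So the deviation gain is 10 − 2.09 = 7.91, and the fine must be at least 7.91 hours to wipe it out.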